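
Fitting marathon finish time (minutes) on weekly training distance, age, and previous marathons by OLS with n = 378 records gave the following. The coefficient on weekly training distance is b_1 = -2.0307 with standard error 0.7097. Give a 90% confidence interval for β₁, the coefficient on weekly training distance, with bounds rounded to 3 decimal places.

df = n − k − 1 = 378 − 3 − 1 = 374.
t* = t_{0.05, 374} = 1.648938.
Margin = t* × SE = 1.648938 × 0.7097 = 1.17025.
CI: -2.0307 ± 1.17025 → (-3.201, -0.860).
With 90% confidence, each one-unit increase in weekly training distance is associated with a change of between -3.201 and -0.860 minutes in marathon finish time, holding the other predictors fixed.

(-3.201, -0.860)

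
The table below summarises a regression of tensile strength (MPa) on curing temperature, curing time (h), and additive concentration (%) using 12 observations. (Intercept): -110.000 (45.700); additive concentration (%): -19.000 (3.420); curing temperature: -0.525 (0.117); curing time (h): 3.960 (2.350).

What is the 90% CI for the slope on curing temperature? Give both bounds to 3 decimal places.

(-0.743, -0.307)

Read off: b = -0.525, SE = 0.117 for curing temperature.
df = n − k − 1 = 12 − 3 − 1 = 8.
t* = t_{0.05, 8} = 1.859548.
Margin = t* × SE = 1.859548 × 0.117 = 0.21757.
CI: -0.525 ± 0.21757 → (-0.743, -0.307).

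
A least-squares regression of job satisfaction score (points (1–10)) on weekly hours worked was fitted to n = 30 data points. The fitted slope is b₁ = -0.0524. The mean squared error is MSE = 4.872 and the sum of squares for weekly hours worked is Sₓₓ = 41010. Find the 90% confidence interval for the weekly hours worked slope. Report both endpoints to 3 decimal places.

SE(b₁) = √(MSE/Sₓₓ) = √(4.872/41010) = 0.0108996.
df = n − 2 = 28.
t* = t_{0.05, 28} = 1.701131.
Margin = t* × SE = 1.701131 × 0.0108996 = 0.01854.
CI: -0.0524 ± 0.01854 → (-0.071, -0.034).
With 90% confidence, each one-unit increase in weekly hours worked is associated with a change of between -0.071 and -0.034 points (1–10) in job satisfaction score.

(-0.071, -0.034)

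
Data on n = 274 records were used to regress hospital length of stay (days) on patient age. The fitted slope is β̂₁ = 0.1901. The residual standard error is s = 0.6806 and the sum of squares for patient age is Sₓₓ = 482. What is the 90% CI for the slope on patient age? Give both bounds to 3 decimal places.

(0.139, 0.241)

SE(β̂₁) = s/√Sₓₓ = 0.6806/√482 = 0.0310005.
df = n − 2 = 272.
t* = t_{0.05, 272} = 1.650475.
Margin = t* × SE = 1.650475 × 0.0310005 = 0.05117.
CI: 0.1901 ± 0.05117 → (0.139, 0.241).
With 90% confidence, each one-unit increase in patient age is associated with a change of between 0.139 and 0.241 days in hospital length of stay.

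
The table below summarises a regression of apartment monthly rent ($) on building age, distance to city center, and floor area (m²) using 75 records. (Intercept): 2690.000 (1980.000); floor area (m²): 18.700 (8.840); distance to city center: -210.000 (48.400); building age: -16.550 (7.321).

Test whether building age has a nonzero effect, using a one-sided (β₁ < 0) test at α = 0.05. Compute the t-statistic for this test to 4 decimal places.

Read off: b = -16.550, SE = 7.321 for building age.
H₀: β₁ = 0 vs H₁: β₁ < 0.
t = -16.550 / 7.321 = -2.2606.
df = n − k − 1 = 75 − 3 − 1 = 71.
One-sided p ≈ 0.0134, which is < 0.05, so reject H₀.
There is evidence that the true slope on building age is negative, holding the other predictors fixed.

t = -2.2606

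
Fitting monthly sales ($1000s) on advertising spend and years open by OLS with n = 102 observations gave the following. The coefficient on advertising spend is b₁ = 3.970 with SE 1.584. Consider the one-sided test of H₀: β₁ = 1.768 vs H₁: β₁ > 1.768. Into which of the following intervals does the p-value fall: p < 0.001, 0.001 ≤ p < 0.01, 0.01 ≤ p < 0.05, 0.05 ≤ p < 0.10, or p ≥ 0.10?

t = (3.970 − 1.768) / 1.584 = 1.390.
df = n − k − 1 = 102 − 2 − 1 = 99.
One-sided p = P(T_{99} > t) ≈ 0.0838.
So 0.05 ≤ p < 0.10.

0.05 ≤ p < 0.10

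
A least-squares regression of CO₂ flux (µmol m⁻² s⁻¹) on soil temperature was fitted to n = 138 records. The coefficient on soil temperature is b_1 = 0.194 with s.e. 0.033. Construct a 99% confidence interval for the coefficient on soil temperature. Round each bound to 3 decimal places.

(0.108, 0.280)

df = n − 2 = 138 − 2 = 136.
t* = t_{0.005, 136} = 2.612463.
Margin = t* × SE = 2.612463 × 0.033 = 0.08621.
CI: 0.194 ± 0.08621 → (0.108, 0.280).
With 99% confidence, each one-unit increase in soil temperature is associated with a change of between 0.108 and 0.280 µmol m⁻² s⁻¹ in CO₂ flux.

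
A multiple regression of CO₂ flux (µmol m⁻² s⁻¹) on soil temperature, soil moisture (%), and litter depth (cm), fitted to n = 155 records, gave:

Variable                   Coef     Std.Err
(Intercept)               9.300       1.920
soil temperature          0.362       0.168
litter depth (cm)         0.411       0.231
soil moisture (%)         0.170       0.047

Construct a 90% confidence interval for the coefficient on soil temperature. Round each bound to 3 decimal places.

(0.084, 0.640)

Read off: b = 0.362, SE = 0.168 for soil temperature.
df = n − k − 1 = 155 − 3 − 1 = 151.
t* = t_{0.05, 151} = 1.655007.
Margin = t* × SE = 1.655007 × 0.168 = 0.27804.
CI: 0.362 ± 0.27804 → (0.084, 0.640).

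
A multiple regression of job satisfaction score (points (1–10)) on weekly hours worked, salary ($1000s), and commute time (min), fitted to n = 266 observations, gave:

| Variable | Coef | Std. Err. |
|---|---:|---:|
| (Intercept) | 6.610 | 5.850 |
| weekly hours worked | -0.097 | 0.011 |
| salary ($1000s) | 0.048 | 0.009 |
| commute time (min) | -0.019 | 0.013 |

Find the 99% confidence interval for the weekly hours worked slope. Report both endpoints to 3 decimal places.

Read off: b = -0.097, SE = 0.011 for weekly hours worked.
df = n − k − 1 = 266 − 3 − 1 = 262.
t* = t_{0.005, 262} = 2.594724.
Margin = t* × SE = 2.594724 × 0.011 = 0.02854.
CI: -0.097 ± 0.02854 → (-0.126, -0.068).

(-0.126, -0.068)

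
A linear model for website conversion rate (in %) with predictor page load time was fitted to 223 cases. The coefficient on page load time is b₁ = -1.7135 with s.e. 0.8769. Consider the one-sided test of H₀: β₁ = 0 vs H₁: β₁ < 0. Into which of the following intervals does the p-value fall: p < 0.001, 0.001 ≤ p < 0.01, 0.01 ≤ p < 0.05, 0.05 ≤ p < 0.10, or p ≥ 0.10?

0.01 ≤ p < 0.05

t = -1.7135 / 0.8769 = -1.954.
df = n − 2 = 223 − 2 = 221.
One-sided p = P(T_{221} < t) ≈ 0.0260.
So 0.01 ≤ p < 0.05.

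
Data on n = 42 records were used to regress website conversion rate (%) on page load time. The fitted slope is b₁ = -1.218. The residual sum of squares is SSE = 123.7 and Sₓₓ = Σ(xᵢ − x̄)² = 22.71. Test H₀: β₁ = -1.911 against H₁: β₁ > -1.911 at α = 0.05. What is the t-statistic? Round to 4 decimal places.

MSE = SSE/(n − 2) = 123.7/40 = 3.0925.
SE(b₁) = √(MSE/Sₓₓ) = √(3.0925/22.71) = 0.369017.
t = (-1.218 − (-1.911)) / 0.369017 = 1.8780.
df = n − 2 = 40.
One-sided p ≈ 0.0338, which is < 0.05, so reject H₀.
There is evidence that the true slope on page load time exceeds -1.911 % per unit.

t = 1.8780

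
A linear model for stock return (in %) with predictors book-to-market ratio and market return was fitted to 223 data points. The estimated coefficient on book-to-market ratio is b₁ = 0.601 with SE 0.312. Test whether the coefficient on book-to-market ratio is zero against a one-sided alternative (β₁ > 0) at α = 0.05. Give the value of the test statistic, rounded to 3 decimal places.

t = 1.926

H₀: β₁ = 0 vs H₁: β₁ > 0.
t = (b₁ − β₁⁰)/SE = 0.601 / 0.312 = 1.926.
df = n − k − 1 = 223 − 2 − 1 = 220.
One-sided p ≈ 0.0277, which is < 0.05, so reject H₀.
There is evidence that the true slope on book-to-market ratio is positive, holding the other predictors fixed.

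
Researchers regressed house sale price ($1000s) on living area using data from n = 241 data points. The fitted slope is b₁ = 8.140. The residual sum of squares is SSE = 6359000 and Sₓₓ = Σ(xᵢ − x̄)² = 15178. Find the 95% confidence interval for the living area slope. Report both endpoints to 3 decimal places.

MSE = SSE/(n − 2) = 6359000/239 = 26606.7.
SE(b₁) = √(MSE/Sₓₓ) = √(26606.7/15178) = 1.324.
df = n − 2 = 239.
t* = t_{0.025, 239} = 1.969939.
Margin = t* × SE = 1.969939 × 1.324 = 2.60820.
CI: 8.140 ± 2.60820 → (5.532, 10.748).
With 95% confidence, each one-unit increase in living area is associated with a change of between 5.532 and 10.748 $1000s in house sale price.

(5.532, 10.748)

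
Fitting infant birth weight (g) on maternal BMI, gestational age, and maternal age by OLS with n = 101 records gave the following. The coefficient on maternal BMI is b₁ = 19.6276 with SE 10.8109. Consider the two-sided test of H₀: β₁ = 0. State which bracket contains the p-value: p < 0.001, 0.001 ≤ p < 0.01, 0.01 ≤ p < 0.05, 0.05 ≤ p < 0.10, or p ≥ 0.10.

t = 19.6276 / 10.8109 = 1.816.
df = n − k − 1 = 101 − 3 − 1 = 97.
Two-sided p = 2·P(T_{97} > |t|) ≈ 0.0725.
So 0.05 ≤ p < 0.10.

0.05 ≤ p < 0.10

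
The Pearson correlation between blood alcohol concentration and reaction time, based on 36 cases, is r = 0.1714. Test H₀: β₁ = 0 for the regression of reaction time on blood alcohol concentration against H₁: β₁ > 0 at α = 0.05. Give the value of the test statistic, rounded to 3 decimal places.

t = 1.014

t = r·√(n − 2)/√(1 − r²) = 0.1714·√34/√0.970622 = 1.014.
df = n − 2 = 34.
One-sided p ≈ 0.1588, which is ≥ 0.05, so fail to reject H₀.
The data do not give significant evidence of a linear association between blood alcohol concentration and reaction time.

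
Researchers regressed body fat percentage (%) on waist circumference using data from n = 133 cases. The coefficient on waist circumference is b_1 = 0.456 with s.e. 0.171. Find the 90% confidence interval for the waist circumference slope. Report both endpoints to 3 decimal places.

(0.173, 0.739)

df = n − 2 = 133 − 2 = 131.
t* = t_{0.05, 131} = 1.656569.
Margin = t* × SE = 1.656569 × 0.171 = 0.28327.
CI: 0.456 ± 0.28327 → (0.173, 0.739).
With 90% confidence, each one-unit increase in waist circumference is associated with a change of between 0.173 and 0.739 % in body fat percentage.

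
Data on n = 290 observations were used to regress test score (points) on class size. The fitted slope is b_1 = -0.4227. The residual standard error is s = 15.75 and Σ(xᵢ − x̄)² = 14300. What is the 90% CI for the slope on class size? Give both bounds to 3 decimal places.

(-0.640, -0.205)

SE(b_1) = s/√Sₓₓ = 15.75/√14300 = 0.131708.
df = n − 2 = 288.
t* = t_{0.05, 288} = 1.650162.
Margin = t* × SE = 1.650162 × 0.131708 = 0.21734.
CI: -0.4227 ± 0.21734 → (-0.640, -0.205).
With 90% confidence, each one-unit increase in class size is associated with a change of between -0.640 and -0.205 points in test score.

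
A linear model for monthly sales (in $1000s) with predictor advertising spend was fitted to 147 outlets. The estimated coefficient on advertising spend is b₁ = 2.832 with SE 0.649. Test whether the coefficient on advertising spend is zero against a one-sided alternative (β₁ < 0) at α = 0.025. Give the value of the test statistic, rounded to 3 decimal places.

H₀: β₁ = 0 vs H₁: β₁ < 0.
t = (b₁ − β₁⁰)/SE = 2.832 / 0.649 = 4.364.
df = n − 2 = 147 − 2 = 145.
One-sided p ≈ 1.0000, which is ≥ 0.025, so fail to reject H₀.
The data do not give significant evidence that the true slope on advertising spend is negative.

t = 4.364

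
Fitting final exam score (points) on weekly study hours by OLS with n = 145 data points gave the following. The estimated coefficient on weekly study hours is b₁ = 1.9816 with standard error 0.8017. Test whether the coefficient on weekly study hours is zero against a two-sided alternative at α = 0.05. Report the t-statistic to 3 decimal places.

H₀: β₁ = 0 vs H₁: β₁ ≠ 0.
t = (b₁ − β₁⁰)/SE = 1.9816 / 0.8017 = 2.472.
df = n − 2 = 145 − 2 = 143.
Two-sided p ≈ 0.0146, which is < 0.05, so reject H₀.
There is evidence that weekly study hours is associated with final exam score.

t = 2.472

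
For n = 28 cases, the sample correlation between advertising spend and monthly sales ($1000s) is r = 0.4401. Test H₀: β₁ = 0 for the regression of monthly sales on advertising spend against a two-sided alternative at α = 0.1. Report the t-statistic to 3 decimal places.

t = 2.499

t = r·√(n − 2)/√(1 − r²) = 0.4401·√26/√0.806312 = 2.499.
df = n − 2 = 26.
Two-sided p ≈ 0.0191, which is < 0.1, so reject H₀.
There is evidence of a linear association between advertising spend and monthly sales.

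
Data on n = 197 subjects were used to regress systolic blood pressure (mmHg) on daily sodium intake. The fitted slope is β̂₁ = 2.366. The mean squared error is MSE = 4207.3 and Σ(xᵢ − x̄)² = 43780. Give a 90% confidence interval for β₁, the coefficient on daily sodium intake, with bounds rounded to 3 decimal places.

SE(β̂₁) = √(MSE/Sₓₓ) = √(4207.3/43780) = 0.310002.
df = n − 2 = 195.
t* = t_{0.05, 195} = 1.652705.
Margin = t* × SE = 1.652705 × 0.310002 = 0.51234.
CI: 2.366 ± 0.51234 → (1.854, 2.878).
With 90% confidence, each one-unit increase in daily sodium intake is associated with a change of between 1.854 and 2.878 mmHg in systolic blood pressure.

(1.854, 2.878)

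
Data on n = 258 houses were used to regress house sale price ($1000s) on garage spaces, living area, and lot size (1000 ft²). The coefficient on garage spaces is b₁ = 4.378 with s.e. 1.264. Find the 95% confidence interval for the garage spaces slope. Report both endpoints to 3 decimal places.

(1.889, 6.867)

df = n − k − 1 = 258 − 3 − 1 = 254.
t* = t_{0.025, 254} = 1.969348.
Margin = t* × SE = 1.969348 × 1.264 = 2.48926.
CI: 4.378 ± 2.48926 → (1.889, 6.867).
With 95% confidence, each one-unit increase in garage spaces is associated with a change of between 1.889 and 6.867 $1000s in house sale price, holding the other predictors fixed.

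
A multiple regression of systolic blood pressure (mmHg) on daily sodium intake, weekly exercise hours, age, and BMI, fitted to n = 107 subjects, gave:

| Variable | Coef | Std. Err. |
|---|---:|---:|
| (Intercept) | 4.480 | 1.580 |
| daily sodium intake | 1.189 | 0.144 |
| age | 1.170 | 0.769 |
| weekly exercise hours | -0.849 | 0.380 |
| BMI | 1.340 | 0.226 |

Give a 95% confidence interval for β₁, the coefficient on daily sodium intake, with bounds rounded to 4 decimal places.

(0.9034, 1.4746)

Read off: b = 1.189, SE = 0.144 for daily sodium intake.
df = n − k − 1 = 107 − 4 − 1 = 102.
t* = t_{0.025, 102} = 1.983495.
Margin = t* × SE = 1.983495 × 0.144 = 0.285623.
CI: 1.189 ± 0.285623 → (0.9034, 1.4746).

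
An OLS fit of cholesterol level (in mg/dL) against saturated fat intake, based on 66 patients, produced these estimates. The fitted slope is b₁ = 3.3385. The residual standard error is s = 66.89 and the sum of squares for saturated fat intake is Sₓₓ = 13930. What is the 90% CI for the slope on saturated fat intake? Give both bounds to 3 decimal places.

(2.393, 4.284)

SE(b₁) = s/√Sₓₓ = 66.89/√13930 = 0.566742.
df = n − 2 = 64.
t* = t_{0.05, 64} = 1.669013.
Margin = t* × SE = 1.669013 × 0.566742 = 0.94590.
CI: 3.3385 ± 0.94590 → (2.393, 4.284).
With 90% confidence, each one-unit increase in saturated fat intake is associated with a change of between 2.393 and 4.284 mg/dL in cholesterol level.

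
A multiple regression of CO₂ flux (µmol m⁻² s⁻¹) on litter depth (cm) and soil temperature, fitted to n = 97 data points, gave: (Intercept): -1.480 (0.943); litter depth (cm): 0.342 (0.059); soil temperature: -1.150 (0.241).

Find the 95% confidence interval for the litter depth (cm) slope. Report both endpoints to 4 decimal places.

(0.2249, 0.4591)

Read off: b = 0.342, SE = 0.059 for litter depth (cm).
df = n − k − 1 = 97 − 2 − 1 = 94.
t* = t_{0.025, 94} = 1.985523.
Margin = t* × SE = 1.985523 × 0.059 = 0.117146.
CI: 0.342 ± 0.117146 → (0.2249, 0.4591).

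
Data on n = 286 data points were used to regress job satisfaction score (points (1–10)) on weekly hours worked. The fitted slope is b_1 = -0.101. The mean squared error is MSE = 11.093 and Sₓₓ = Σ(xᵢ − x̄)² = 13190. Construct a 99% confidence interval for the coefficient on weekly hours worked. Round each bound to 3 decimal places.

SE(b_1) = √(MSE/Sₓₓ) = √(11.093/13190) = 0.0290003.
df = n − 2 = 284.
t* = t_{0.005, 284} = 2.593251.
Margin = t* × SE = 2.593251 × 0.0290003 = 0.07520.
CI: -0.101 ± 0.07520 → (-0.176, -0.026).
With 99% confidence, each one-unit increase in weekly hours worked is associated with a change of between -0.176 and -0.026 points (1–10) in job satisfaction score.

(-0.176, -0.026)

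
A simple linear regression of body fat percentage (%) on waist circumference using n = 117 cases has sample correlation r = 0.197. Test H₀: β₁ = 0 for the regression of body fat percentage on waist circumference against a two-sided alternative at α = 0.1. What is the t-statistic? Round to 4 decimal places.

t = r·√(n − 2)/√(1 − r²) = 0.197·√115/√0.961191 = 2.1548.
df = n − 2 = 115.
Two-sided p ≈ 0.0333, which is < 0.1, so reject H₀.
There is evidence of a linear association between waist circumference and body fat percentage.

t = 2.1548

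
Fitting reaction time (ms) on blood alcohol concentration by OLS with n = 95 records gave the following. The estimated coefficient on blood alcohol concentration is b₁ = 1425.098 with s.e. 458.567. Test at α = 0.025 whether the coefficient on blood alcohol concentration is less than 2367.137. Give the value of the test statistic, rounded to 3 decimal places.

H₀: β₁ = 2367.137 vs H₁: β₁ < 2367.137.
t = (b₁ − β₁⁰)/SE = (1425.098 − 2367.137) / 458.567 = -2.054.
df = n − 2 = 95 − 2 = 93.
One-sided p ≈ 0.0214, which is < 0.025, so reject H₀.
There is evidence that the true slope on blood alcohol concentration is below 2367.137 ms per unit.

t = -2.054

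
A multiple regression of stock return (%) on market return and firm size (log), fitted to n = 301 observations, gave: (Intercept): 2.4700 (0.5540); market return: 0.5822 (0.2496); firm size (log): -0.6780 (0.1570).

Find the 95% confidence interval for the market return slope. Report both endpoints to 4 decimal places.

(0.0910, 1.0734)

Read off: b = 0.5822, SE = 0.2496 for market return.
df = n − k − 1 = 301 − 2 − 1 = 298.
t* = t_{0.025, 298} = 1.967957.
Margin = t* × SE = 1.967957 × 0.2496 = 0.491202.
CI: 0.5822 ± 0.491202 → (0.0910, 1.0734).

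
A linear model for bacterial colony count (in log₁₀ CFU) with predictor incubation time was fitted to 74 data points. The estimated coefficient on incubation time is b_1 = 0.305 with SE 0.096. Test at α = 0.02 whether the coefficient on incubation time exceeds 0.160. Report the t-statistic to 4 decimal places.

t = 1.5104

H₀: β₁ = 0.160 vs H₁: β₁ > 0.160.
t = (b_1 − β₁⁰)/SE = (0.305 − 0.160) / 0.096 = 1.5104.
df = n − 2 = 74 − 2 = 72.
One-sided p ≈ 0.0677, which is ≥ 0.02, so fail to reject H₀.
The data do not give significant evidence that the true slope on incubation time exceeds 0.160 log₁₀ CFU per unit.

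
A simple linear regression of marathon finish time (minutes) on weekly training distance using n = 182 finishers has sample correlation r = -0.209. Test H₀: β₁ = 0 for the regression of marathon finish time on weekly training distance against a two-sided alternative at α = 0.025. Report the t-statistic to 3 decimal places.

t = r·√(n − 2)/√(1 − r²) = -0.209·√180/√0.956319 = -2.867.
df = n − 2 = 180.
Two-sided p ≈ 0.0046, which is < 0.025, so reject H₀.
There is evidence of a linear association between weekly training distance and marathon finish time.

t = -2.867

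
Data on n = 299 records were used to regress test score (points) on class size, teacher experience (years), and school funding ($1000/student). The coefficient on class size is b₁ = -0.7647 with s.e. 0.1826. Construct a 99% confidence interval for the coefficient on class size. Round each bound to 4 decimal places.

(-1.2381, -0.2913)

df = n − k − 1 = 299 − 3 − 1 = 295.
t* = t_{0.005, 295} = 2.592598.
Margin = t* × SE = 2.592598 × 0.1826 = 0.473408.
CI: -0.7647 ± 0.473408 → (-1.2381, -0.2913).
With 99% confidence, each one-unit increase in class size is associated with a change of between -1.2381 and -0.2913 points in test score, holding the other predictors fixed.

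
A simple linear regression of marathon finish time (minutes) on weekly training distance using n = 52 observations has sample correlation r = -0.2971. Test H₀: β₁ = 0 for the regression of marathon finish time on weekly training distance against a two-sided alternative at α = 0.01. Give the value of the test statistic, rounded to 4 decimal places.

t = -2.2002

t = r·√(n − 2)/√(1 − r²) = -0.2971·√50/√0.911732 = -2.2002.
df = n − 2 = 50.
Two-sided p ≈ 0.0324, which is ≥ 0.01, so fail to reject H₀.
The data do not give significant evidence of a linear association between weekly training distance and marathon finish time.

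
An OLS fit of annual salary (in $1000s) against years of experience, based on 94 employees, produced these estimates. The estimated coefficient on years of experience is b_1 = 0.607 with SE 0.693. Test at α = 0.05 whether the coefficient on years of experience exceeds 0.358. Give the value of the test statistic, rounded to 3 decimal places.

H₀: β₁ = 0.358 vs H₁: β₁ > 0.358.
t = (b_1 − β₁⁰)/SE = (0.607 − 0.358) / 0.693 = 0.359.
df = n − 2 = 94 − 2 = 92.
One-sided p ≈ 0.3601, which is ≥ 0.05, so fail to reject H₀.
The data do not give significant evidence that the true slope on years of experience exceeds 0.358 $1000s per unit.

t = 0.359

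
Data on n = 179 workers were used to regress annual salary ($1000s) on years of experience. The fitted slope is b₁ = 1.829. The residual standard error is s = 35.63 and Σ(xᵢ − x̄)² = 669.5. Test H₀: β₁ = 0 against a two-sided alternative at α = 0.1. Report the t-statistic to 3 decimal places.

t = 1.328

SE(b₁) = s/√Sₓₓ = 35.63/√669.5 = 1.37702.
t = 1.829 / 1.37702 = 1.328.
df = n − 2 = 177.
Two-sided p ≈ 0.1858, which is ≥ 0.1, so fail to reject H₀.
The data do not give significant evidence of an association between years of experience and annual salary.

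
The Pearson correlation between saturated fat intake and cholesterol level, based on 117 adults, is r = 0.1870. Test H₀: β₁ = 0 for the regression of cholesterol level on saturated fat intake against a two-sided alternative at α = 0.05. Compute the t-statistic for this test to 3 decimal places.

t = r·√(n − 2)/√(1 − r²) = 0.1870·√115/√0.965031 = 2.041.
df = n − 2 = 115.
Two-sided p ≈ 0.0435, which is < 0.05, so reject H₀.
There is evidence of a linear association between saturated fat intake and cholesterol level.

t = 2.041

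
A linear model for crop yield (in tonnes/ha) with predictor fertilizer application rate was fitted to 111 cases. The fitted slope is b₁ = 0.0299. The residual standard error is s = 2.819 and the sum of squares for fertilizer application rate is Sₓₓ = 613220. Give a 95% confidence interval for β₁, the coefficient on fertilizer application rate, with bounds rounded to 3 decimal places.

SE(b₁) = s/√Sₓₓ = 2.819/√613220 = 0.00359987.
df = n − 2 = 109.
t* = t_{0.025, 109} = 1.981967.
Margin = t* × SE = 1.981967 × 0.00359987 = 0.00713.
CI: 0.0299 ± 0.00713 → (0.023, 0.037).
With 95% confidence, each one-unit increase in fertilizer application rate is associated with a change of between 0.023 and 0.037 tonnes/ha in crop yield.

(0.023, 0.037)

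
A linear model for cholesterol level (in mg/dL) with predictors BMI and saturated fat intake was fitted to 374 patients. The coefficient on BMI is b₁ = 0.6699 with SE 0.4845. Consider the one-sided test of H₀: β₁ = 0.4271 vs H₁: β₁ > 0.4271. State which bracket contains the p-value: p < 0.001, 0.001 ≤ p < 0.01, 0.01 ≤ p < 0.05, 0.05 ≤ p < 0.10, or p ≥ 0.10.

t = (0.6699 − 0.4271) / 0.4845 = 0.501.
df = n − k − 1 = 374 − 2 − 1 = 371.
One-sided p = P(T_{371} > t) ≈ 0.3083.
So p ≥ 0.10.

p ≥ 0.10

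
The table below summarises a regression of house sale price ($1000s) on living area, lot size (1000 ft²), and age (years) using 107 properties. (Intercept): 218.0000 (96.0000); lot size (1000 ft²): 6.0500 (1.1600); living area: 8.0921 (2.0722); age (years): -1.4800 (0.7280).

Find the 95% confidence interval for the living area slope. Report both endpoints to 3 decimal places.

(3.982, 12.202)

Read off: b = 8.0921, SE = 2.0722 for living area.
df = n − k − 1 = 107 − 3 − 1 = 103.
t* = t_{0.025, 103} = 1.983264.
Margin = t* × SE = 1.983264 × 2.0722 = 4.10972.
CI: 8.0921 ± 4.10972 → (3.982, 12.202).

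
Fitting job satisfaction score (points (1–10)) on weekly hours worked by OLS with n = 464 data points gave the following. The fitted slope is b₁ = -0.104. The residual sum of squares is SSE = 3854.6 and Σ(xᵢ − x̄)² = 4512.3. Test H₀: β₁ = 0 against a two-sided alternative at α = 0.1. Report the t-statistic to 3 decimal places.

MSE = SSE/(n − 2) = 3854.6/462 = 8.34329.
SE(b₁) = √(MSE/Sₓₓ) = √(8.34329/4512.3) = 0.0430001.
t = -0.104 / 0.0430001 = -2.419.
df = n − 2 = 462.
Two-sided p ≈ 0.0160, which is < 0.1, so reject H₀.
There is evidence that weekly hours worked is associated with job satisfaction score.

t = -2.419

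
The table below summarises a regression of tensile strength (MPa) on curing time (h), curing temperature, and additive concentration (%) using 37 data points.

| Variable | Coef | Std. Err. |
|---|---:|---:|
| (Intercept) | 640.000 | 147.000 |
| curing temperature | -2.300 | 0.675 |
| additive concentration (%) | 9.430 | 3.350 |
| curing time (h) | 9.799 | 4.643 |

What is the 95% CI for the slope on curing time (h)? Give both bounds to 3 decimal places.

(0.353, 19.245)

Read off: b = 9.799, SE = 4.643 for curing time (h).
df = n − k − 1 = 37 − 3 − 1 = 33.
t* = t_{0.025, 33} = 2.034515.
Margin = t* × SE = 2.034515 × 4.643 = 9.44625.
CI: 9.799 ± 9.44625 → (0.353, 19.245).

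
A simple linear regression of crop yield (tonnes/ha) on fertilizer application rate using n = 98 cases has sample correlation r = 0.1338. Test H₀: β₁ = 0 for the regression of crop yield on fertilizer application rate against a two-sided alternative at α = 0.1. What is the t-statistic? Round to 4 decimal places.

t = 1.3229

t = r·√(n − 2)/√(1 − r²) = 0.1338·√96/√0.982098 = 1.3229.
df = n − 2 = 96.
Two-sided p ≈ 0.1890, which is ≥ 0.1, so fail to reject H₀.
The data do not give significant evidence of a linear association between fertilizer application rate and crop yield.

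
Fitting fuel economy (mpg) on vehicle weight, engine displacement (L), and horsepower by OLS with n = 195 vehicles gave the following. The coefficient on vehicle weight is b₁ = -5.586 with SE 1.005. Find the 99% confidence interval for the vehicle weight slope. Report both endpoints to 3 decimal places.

df = n − k − 1 = 195 − 3 − 1 = 191.
t* = t_{0.005, 191} = 2.601814.
Margin = t* × SE = 2.601814 × 1.005 = 2.61482.
CI: -5.586 ± 2.61482 → (-8.201, -2.971).
With 99% confidence, each one-unit increase in vehicle weight is associated with a change of between -8.201 and -2.971 mpg in fuel economy, holding the other predictors fixed.

(-8.201, -2.971)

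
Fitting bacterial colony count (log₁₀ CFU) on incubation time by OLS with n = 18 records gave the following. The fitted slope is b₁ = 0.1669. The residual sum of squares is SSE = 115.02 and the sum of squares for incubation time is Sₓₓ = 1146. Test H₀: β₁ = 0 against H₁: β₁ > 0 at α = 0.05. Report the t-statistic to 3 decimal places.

MSE = SSE/(n − 2) = 115.02/16 = 7.18875.
SE(b₁) = √(MSE/Sₓₓ) = √(7.18875/1146) = 0.0792017.
t = 0.1669 / 0.0792017 = 2.107.
df = n − 2 = 16.
One-sided p ≈ 0.0256, which is < 0.05, so reject H₀.
There is evidence that the true slope on incubation time is positive.

t = 2.107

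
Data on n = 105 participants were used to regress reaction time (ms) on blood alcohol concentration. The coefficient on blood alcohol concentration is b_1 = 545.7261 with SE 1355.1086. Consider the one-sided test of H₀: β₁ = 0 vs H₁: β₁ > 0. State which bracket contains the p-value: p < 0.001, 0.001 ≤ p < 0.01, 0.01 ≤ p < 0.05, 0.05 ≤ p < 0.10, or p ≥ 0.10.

t = 545.7261 / 1355.1086 = 0.403.
df = n − 2 = 105 − 2 = 103.
One-sided p = P(T_{103} > t) ≈ 0.3440.
So p ≥ 0.10.

p ≥ 0.10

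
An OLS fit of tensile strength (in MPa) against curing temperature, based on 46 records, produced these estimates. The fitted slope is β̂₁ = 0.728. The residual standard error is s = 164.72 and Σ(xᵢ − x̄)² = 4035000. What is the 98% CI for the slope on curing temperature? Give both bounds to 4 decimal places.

(0.5300, 0.9260)

SE(β̂₁) = s/√Sₓₓ = 164.72/√4035000 = 0.082002.
df = n − 2 = 44.
t* = t_{0.01, 44} = 2.414134.
Margin = t* × SE = 2.414134 × 0.082002 = 0.197964.
CI: 0.728 ± 0.197964 → (0.5300, 0.9260).
With 98% confidence, each one-unit increase in curing temperature is associated with a change of between 0.5300 and 0.9260 MPa in tensile strength.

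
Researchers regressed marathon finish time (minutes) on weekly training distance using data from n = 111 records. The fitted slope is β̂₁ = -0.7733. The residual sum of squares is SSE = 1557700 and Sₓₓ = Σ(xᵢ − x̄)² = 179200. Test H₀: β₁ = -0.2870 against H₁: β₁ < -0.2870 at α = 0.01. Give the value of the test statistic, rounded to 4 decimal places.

t = -1.7220

MSE = SSE/(n − 2) = 1557700/109 = 14290.8.
SE(β̂₁) = √(MSE/Sₓₓ) = √(14290.8/179200) = 0.282397.
t = (-0.7733 − (-0.2870)) / 0.282397 = -1.7220.
df = n − 2 = 109.
One-sided p ≈ 0.0439, which is ≥ 0.01, so fail to reject H₀.
The data do not give significant evidence that the true slope on weekly training distance is below -0.2870 minutes per unit.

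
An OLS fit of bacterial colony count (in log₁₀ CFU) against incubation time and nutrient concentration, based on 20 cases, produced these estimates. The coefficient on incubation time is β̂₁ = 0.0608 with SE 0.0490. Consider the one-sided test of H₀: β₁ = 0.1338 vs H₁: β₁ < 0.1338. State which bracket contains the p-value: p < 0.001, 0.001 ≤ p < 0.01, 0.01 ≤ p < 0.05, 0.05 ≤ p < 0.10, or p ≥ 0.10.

t = (0.0608 − 0.1338) / 0.0490 = -1.490.
df = n − k − 1 = 20 − 2 − 1 = 17.
One-sided p = P(T_{17} < t) ≈ 0.0773.
So 0.05 ≤ p < 0.10.

0.05 ≤ p < 0.10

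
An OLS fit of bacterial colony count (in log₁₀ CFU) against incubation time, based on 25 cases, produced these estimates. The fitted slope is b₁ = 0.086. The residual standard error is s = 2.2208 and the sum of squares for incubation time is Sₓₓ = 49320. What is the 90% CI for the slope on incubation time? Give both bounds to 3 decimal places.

SE(b₁) = s/√Sₓₓ = 2.2208/√49320 = 0.00999995.
df = n − 2 = 23.
t* = t_{0.05, 23} = 1.713872.
Margin = t* × SE = 1.713872 × 0.00999995 = 0.01714.
CI: 0.086 ± 0.01714 → (0.069, 0.103).
With 90% confidence, each one-unit increase in incubation time is associated with a change of between 0.069 and 0.103 log₁₀ CFU in bacterial colony count.

(0.069, 0.103)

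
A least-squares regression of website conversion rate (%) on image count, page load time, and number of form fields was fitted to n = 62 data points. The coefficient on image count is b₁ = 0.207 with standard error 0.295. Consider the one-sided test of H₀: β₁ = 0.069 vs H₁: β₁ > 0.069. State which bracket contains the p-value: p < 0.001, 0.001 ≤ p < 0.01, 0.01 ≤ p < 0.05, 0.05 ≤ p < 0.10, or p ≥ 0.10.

t = (0.207 − 0.069) / 0.295 = 0.468.
df = n − k − 1 = 62 − 3 − 1 = 58.
One-sided p = P(T_{58} > t) ≈ 0.3208.
So p ≥ 0.10.

p ≥ 0.10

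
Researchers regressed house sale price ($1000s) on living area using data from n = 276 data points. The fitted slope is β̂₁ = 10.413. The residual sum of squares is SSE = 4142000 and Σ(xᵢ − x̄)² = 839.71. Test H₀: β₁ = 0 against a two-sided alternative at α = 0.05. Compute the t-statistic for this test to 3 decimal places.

MSE = SSE/(n − 2) = 4142000/274 = 15116.8.
SE(β̂₁) = √(MSE/Sₓₓ) = √(15116.8/839.71) = 4.24292.
t = 10.413 / 4.24292 = 2.454.
df = n − 2 = 274.
Two-sided p ≈ 0.0147, which is < 0.05, so reject H₀.
There is evidence that living area is associated with house sale price.

t = 2.454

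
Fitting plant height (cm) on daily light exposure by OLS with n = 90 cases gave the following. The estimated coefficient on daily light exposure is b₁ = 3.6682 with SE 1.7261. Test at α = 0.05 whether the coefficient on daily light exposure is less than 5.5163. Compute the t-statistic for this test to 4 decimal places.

t = -1.0707

H₀: β₁ = 5.5163 vs H₁: β₁ < 5.5163.
t = (b₁ − β₁⁰)/SE = (3.6682 − 5.5163) / 1.7261 = -1.0707.
df = n − 2 = 90 − 2 = 88.
One-sided p ≈ 0.1436, which is ≥ 0.05, so fail to reject H₀.
The data do not give significant evidence that the true slope on daily light exposure is below 5.5163 cm per unit.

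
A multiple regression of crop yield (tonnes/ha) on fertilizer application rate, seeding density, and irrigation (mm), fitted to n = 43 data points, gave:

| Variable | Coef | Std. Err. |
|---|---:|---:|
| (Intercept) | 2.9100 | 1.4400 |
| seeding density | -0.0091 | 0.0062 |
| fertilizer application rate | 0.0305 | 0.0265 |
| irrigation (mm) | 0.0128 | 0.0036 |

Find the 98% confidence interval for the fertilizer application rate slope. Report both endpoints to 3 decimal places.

Read off: b = 0.0305, SE = 0.0265 for fertilizer application rate.
df = n − k − 1 = 43 − 3 − 1 = 39.
t* = t_{0.01, 39} = 2.425841.
Margin = t* × SE = 2.425841 × 0.0265 = 0.06428.
CI: 0.0305 ± 0.06428 → (-0.034, 0.095).

(-0.034, 0.095)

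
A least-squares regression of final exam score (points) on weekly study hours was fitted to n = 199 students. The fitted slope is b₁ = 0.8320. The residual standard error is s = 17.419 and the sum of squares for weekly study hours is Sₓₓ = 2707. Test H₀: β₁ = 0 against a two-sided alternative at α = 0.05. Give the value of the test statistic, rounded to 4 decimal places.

t = 2.4851

SE(b₁) = s/√Sₓₓ = 17.419/√2707 = 0.334795.
t = 0.8320 / 0.334795 = 2.4851.
df = n − 2 = 197.
Two-sided p ≈ 0.0138, which is < 0.05, so reject H₀.
There is evidence that weekly study hours is associated with final exam score.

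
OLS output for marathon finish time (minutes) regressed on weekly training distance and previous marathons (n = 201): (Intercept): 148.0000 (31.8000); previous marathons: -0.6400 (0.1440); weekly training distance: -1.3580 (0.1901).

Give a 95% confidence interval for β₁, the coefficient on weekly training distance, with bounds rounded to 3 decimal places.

Read off: b = -1.3580, SE = 0.1901 for weekly training distance.
df = n − k − 1 = 201 − 2 − 1 = 198.
t* = t_{0.025, 198} = 1.972017.
Margin = t* × SE = 1.972017 × 0.1901 = 0.37488.
CI: -1.3580 ± 0.37488 → (-1.733, -0.983).

(-1.733, -0.983)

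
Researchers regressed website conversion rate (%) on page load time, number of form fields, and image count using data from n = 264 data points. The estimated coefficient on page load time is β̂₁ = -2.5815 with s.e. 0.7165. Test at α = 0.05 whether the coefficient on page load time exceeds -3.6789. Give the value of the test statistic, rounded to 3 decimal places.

H₀: β₁ = -3.6789 vs H₁: β₁ > -3.6789.
t = (β̂₁ − β₁⁰)/SE = (-2.5815 − (-3.6789)) / 0.7165 = 1.532.
df = n − k − 1 = 264 − 3 − 1 = 260.
One-sided p ≈ 0.0634, which is ≥ 0.05, so fail to reject H₀.
The data do not give significant evidence that the true slope on page load time exceeds -3.6789 % per unit, holding the other predictors fixed.

t = 1.532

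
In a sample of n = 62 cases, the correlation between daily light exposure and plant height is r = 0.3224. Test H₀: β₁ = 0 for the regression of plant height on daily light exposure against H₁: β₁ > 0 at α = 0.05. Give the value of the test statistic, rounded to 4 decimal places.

t = r·√(n − 2)/√(1 − r²) = 0.3224·√60/√0.896058 = 2.6382.
df = n − 2 = 60.
One-sided p ≈ 0.0053, which is < 0.05, so reject H₀.
There is evidence of a linear association between daily light exposure and plant height.

t = 2.6382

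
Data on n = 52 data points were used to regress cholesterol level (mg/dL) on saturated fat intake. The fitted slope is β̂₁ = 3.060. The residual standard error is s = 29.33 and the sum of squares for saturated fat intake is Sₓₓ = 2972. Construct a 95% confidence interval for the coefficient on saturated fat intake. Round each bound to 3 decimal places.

SE(β̂₁) = s/√Sₓₓ = 29.33/√2972 = 0.538007.
df = n − 2 = 50.
t* = t_{0.025, 50} = 2.008559.
Margin = t* × SE = 2.008559 × 0.538007 = 1.08062.
CI: 3.060 ± 1.08062 → (1.979, 4.141).
With 95% confidence, each one-unit increase in saturated fat intake is associated with a change of between 1.979 and 4.141 mg/dL in cholesterol level.

(1.979, 4.141)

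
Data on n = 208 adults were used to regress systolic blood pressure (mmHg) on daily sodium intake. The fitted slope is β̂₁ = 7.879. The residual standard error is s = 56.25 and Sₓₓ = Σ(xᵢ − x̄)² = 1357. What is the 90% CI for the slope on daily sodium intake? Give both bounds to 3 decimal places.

(5.356, 10.402)

SE(β̂₁) = s/√Sₓₓ = 56.25/√1357 = 1.52698.
df = n − 2 = 206.
t* = t_{0.05, 206} = 1.652284.
Margin = t* × SE = 1.652284 × 1.52698 = 2.52300.
CI: 7.879 ± 2.52300 → (5.356, 10.402).
With 90% confidence, each one-unit increase in daily sodium intake is associated with a change of between 5.356 and 10.402 mmHg in systolic blood pressure.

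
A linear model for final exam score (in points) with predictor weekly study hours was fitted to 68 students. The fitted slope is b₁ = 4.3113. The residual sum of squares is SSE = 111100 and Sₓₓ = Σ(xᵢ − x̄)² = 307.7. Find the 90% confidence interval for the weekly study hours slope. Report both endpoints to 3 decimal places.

MSE = SSE/(n − 2) = 111100/66 = 1683.33.
SE(b₁) = √(MSE/Sₓₓ) = √(1683.33/307.7) = 2.33895.
df = n − 2 = 66.
t* = t_{0.05, 66} = 1.668271.
Margin = t* × SE = 1.668271 × 2.33895 = 3.90200.
CI: 4.3113 ± 3.90200 → (0.409, 8.213).
With 90% confidence, each one-unit increase in weekly study hours is associated with a change of between 0.409 and 8.213 points in final exam score.

(0.409, 8.213)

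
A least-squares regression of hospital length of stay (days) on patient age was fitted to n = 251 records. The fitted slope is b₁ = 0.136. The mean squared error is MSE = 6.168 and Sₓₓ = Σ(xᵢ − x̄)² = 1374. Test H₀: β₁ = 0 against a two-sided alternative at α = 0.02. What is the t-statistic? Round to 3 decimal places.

SE(b₁) = √(MSE/Sₓₓ) = √(6.168/1374) = 0.0670006.
t = 0.136 / 0.0670006 = 2.030.
df = n − 2 = 249.
Two-sided p ≈ 0.0434, which is ≥ 0.02, so fail to reject H₀.
The data do not give significant evidence of an association between patient age and hospital length of stay.

t = 2.030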